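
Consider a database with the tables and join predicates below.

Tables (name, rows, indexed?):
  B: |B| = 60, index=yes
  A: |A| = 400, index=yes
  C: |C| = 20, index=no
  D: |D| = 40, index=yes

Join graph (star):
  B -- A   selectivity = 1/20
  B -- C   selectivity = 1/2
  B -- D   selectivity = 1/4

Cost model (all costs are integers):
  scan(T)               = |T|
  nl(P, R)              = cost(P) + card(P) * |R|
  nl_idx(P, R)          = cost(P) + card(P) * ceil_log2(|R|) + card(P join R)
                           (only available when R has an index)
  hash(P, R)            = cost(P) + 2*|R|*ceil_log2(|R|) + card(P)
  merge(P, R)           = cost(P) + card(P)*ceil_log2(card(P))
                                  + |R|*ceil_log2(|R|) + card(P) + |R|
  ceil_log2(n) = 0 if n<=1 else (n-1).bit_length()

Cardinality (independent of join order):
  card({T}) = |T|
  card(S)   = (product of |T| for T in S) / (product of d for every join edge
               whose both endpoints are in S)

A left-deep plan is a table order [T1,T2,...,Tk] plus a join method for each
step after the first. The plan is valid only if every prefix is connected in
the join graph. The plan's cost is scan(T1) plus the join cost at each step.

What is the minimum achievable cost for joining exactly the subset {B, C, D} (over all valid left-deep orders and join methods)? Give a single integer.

Selinger DP over subsets of {B,C,D}:
  {B}: scan cost=60, card=60
  {C}: scan cost=20, card=20
  {D}: scan cost=40, card=40
  {BC}: card=600; try (C,hash)→320, (B,merge)→560, (C,merge)→600, (B,nl_idx)→740, (B,hash)→760, (B,nl)→1220 …(+1); best=320 via (C,hash)
  {BD}: card=600; try (D,hash)→600, (B,merge)→740, (D,merge)→760, (B,hash)→800, (B,nl_idx)→880, (D,nl_idx)→1020 …(+2); best=600 via (D,hash)
  {BCD}: card=6000; try (D,hash)→1400, (C,hash)→1400, (D,merge)→7200, (C,merge)→7320, (D,nl_idx)→9920, (C,nl)→12600 …(+1); best=1400 via (D,hash)

1400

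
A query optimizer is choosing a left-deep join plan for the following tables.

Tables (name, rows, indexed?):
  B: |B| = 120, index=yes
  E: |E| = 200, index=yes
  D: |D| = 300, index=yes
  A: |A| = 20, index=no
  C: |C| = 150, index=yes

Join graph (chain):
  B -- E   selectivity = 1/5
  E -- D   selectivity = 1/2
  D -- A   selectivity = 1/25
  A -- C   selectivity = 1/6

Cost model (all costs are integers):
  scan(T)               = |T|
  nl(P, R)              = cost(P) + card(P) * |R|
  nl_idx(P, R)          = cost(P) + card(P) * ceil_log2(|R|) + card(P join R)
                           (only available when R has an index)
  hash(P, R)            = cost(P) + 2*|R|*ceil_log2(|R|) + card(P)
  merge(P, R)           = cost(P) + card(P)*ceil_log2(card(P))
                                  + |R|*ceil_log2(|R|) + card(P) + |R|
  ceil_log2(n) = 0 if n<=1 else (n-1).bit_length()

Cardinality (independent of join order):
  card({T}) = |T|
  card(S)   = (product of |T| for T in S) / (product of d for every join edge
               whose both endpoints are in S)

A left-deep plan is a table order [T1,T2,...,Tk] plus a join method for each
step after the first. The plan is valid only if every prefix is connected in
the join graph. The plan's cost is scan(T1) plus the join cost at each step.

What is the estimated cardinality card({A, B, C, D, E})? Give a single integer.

14400000

Tables in S: A(20), B(120), C(150), D(300), E(200)
Edges inside S: B-E(d=5), E-D(d=2), D-A(d=25), A-C(d=6)
numerator = 20 * 120 * 150 * 300 * 200 = 21600000000
denominator = 5 * 2 * 25 * 6 = 1500
card(S) = 21600000000 / 1500 = 14400000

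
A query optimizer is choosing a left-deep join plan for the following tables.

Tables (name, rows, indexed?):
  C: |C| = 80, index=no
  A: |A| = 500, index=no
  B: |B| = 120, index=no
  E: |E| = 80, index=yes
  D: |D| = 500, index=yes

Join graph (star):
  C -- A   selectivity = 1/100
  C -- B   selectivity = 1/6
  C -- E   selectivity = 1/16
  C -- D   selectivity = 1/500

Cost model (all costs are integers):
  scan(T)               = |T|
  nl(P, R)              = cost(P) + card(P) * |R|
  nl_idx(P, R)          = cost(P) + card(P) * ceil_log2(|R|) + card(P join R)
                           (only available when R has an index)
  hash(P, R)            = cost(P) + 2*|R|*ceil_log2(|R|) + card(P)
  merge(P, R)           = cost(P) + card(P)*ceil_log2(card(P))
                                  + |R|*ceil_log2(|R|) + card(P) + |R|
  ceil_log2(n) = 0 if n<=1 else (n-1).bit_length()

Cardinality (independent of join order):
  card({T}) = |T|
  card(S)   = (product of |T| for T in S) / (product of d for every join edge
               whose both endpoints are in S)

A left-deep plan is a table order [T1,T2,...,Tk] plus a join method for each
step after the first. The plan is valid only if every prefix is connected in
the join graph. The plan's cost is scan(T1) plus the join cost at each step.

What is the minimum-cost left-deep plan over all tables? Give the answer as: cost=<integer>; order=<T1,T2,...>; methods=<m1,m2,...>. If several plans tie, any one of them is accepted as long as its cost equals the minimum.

Selinger DP (subsets sized 1..n):
  {C}: scan cost=80, card=80
  {A}: scan cost=500, card=500
  {B}: scan cost=120, card=120
  {E}: scan cost=80, card=80
  {D}: scan cost=500, card=500
  {AC}: card=400; try (C,hash)→2120, (A,merge)→5720, (C,merge)→6140, (A,hash)→9160, (A,nl)→40080, (C,nl)→40500; best=2120 via (C,hash)
  {BC}: card=1600; try (C,hash)→1360, (B,merge)→1680, (C,merge)→1720, (B,hash)→1840, (B,nl)→9680, (C,nl)→9720; best=1360 via (C,hash)
  {CE}: card=400; try (E,nl_idx)→1040, (E,hash)→1280, (C,hash)→1280, (E,merge)→1360, (C,merge)→1360, (E,nl)→6480 …(+1); best=1040 via (E,nl_idx)
  {CD}: card=80; try (D,nl_idx)→880, (C,hash)→2120, (D,merge)→5720, (C,merge)→6140, (D,hash)→9160, (D,nl)→40080 …(+1); best=880 via (D,nl_idx)
  {ABC}: card=8000; try (B,hash)→4200, (B,merge)→7080, (A,hash)→11960, (A,merge)→25560, (B,nl)→50120, (A,nl)→801360; best=4200 via (B,hash)
  {ACE}: card=2000; try (E,hash)→3640, (E,merge)→6760, (E,nl_idx)→6920, (A,merge)→10040, (A,hash)→10440, (E,nl)→34120 …(+1); best=3640 via (E,hash)
  {ACD}: card=400; try (D,nl_idx)→6120, (A,merge)→6520, (A,hash)→9960, (D,merge)→11120, (D,hash)→11520, (A,nl)→40880 …(+1); best=6120 via (D,nl_idx)
  {BCE}: card=8000; try (B,hash)→3120, (E,hash)→4080, (B,merge)→6000, (E,nl_idx)→20560, (E,merge)→21200, (B,nl)→49040 …(+1); best=3120 via (B,hash)
  {BCD}: card=1600; try (B,merge)→2480, (B,hash)→2640, (B,nl)→10480, (D,hash)→11960, (D,nl_idx)→17360, (D,merge)→25560 …(+1); best=2480 via (B,merge)
  {CDE}: card=400; try (E,nl_idx)→1840, (E,hash)→2080, (E,merge)→2160, (D,nl_idx)→5040, (E,nl)→7280, (D,merge)→10040 …(+2); best=1840 via (E,nl_idx)
  {ABCE}: card=40000; try (B,hash)→7320, (E,hash)→13320, (A,hash)→20120, (B,merge)→28600, (E,nl_idx)→100200, (E,merge)→116840 …(+4); best=7320 via (B,hash)
  {ABCD}: card=8000; try (B,hash)→8200, (B,merge)→11080, (A,hash)→13080, (D,hash)→21200, (A,merge)→26680, (B,nl)→54120 …(+4); best=8200 via (B,hash)
  {ACDE}: card=2000; try (E,hash)→7640, (E,merge)→10760, (A,merge)→10840, (E,nl_idx)→10920, (A,hash)→11240, (D,hash)→14640 …(+5); best=7640 via (E,hash)
  {BCDE}: card=8000; try (B,hash)→3920, (E,hash)→5200, (B,merge)→6800, (D,hash)→20120, (E,nl_idx)→21680, (E,merge)→22320 …(+5); best=3920 via (B,hash)
  {ABCDE}: card=40000; try (B,hash)→11320, (E,hash)→17320, (A,hash)→20920, (B,merge)→32600, (D,hash)→56320, (E,nl_idx)→104200 …(+8); best=11320 via (B,hash)

cost=11320; order=A,C,D,E,B; methods=hash,nl_idx,hash,hash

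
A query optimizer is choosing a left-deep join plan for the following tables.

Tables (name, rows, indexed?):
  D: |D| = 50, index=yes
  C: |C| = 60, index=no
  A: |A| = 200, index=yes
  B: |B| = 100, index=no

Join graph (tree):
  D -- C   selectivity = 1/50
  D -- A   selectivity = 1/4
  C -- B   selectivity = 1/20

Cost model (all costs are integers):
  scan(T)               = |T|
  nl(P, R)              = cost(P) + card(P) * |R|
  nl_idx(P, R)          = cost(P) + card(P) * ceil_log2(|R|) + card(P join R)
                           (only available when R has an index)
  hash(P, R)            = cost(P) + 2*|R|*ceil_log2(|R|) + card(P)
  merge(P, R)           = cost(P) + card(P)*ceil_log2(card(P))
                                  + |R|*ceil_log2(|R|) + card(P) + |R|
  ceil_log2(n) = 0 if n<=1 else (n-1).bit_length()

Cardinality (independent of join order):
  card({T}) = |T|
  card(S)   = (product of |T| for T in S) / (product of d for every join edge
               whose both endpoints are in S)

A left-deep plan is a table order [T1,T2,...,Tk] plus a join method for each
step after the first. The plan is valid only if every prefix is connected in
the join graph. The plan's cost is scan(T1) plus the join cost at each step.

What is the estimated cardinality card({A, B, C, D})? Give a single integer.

Tables in S: A(200), B(100), C(60), D(50)
Edges inside S: D-C(d=50), D-A(d=4), C-B(d=20)
numerator = 200 * 100 * 60 * 50 = 60000000
denominator = 50 * 4 * 20 = 4000
card(S) = 60000000 / 4000 = 15000

15000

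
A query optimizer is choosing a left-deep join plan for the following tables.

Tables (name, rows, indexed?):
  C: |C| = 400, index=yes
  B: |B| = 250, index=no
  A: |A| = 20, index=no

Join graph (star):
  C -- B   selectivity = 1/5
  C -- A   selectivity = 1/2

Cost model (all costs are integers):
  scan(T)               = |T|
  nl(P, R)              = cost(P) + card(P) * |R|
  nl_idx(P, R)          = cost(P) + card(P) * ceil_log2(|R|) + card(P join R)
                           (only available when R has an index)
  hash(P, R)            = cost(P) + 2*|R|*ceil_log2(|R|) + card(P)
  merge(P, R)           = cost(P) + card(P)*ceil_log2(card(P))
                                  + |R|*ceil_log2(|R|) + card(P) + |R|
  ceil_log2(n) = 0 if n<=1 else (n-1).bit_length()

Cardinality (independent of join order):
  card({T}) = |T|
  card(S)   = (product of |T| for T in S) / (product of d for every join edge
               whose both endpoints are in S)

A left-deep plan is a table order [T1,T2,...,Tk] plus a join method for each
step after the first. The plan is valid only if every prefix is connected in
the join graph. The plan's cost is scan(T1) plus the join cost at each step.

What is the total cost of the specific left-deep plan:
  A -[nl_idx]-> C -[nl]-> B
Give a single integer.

1004200

step 1: scan A: cost=20, card=20
step 2: join C via nl_idx
    card(P join C) = 20*400/(2) = 4000
    cost = 20 + 20*9 + 4000 = 4200
step 3: join B via nl
    card(P join B) = 4000*250/(5) = 200000
    cost = 4200 + 4000*250 = 1004200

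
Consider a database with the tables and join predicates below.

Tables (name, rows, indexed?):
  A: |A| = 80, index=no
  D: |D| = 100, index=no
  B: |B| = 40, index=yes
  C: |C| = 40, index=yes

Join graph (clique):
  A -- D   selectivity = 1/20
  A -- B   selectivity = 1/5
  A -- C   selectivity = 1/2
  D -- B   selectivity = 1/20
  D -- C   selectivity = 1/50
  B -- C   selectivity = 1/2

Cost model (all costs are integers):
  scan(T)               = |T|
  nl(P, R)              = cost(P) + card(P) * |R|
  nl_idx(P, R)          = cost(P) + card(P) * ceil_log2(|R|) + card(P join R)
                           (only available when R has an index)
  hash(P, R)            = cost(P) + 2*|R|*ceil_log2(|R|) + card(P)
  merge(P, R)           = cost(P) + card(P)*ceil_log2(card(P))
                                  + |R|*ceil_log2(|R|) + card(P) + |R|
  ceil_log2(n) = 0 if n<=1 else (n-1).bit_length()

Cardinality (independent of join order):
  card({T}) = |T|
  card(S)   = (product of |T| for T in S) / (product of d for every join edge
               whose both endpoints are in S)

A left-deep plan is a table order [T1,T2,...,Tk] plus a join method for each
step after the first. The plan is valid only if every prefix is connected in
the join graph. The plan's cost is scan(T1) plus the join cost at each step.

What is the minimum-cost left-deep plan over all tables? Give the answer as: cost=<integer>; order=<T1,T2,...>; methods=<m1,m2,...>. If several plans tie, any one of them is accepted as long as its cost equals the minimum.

Selinger DP (subsets sized 1..n):
  {A}: scan cost=80, card=80
  {D}: scan cost=100, card=100
  {B}: scan cost=40, card=40
  {C}: scan cost=40, card=40
  {AD}: card=400; try (A,hash)→1320, (D,merge)→1520, (A,merge)→1540, (D,hash)→1560, (D,nl)→8080, (A,nl)→8100; best=1320 via (A,hash)
  {AB}: card=640; try (B,hash)→640, (A,merge)→960, (B,merge)→1000, (B,nl_idx)→1200, (A,hash)→1200, (A,nl)→3240 …(+1); best=640 via (B,hash)
  {AC}: card=1600; try (C,hash)→640, (A,merge)→960, (C,merge)→1000, (A,hash)→1200, (C,nl_idx)→2160, (A,nl)→3240 …(+1); best=640 via (C,hash)
  {BD}: card=200; try (B,hash)→680, (B,nl_idx)→900, (D,merge)→1120, (B,merge)→1180, (D,hash)→1480, (D,nl)→4040 …(+1); best=680 via (B,hash)
  {CD}: card=80; try (C,hash)→680, (C,nl_idx)→780, (D,merge)→1120, (C,merge)→1180, (D,hash)→1480, (D,nl)→4040 …(+1); best=680 via (C,hash)
  {BC}: card=800; try (C,hash)→560, (B,hash)→560, (C,merge)→600, (B,merge)→600, (C,nl_idx)→1080, (B,nl_idx)→1080 …(+2); best=560 via (C,hash)
  {ABD}: card=160; try (A,hash)→2000, (B,hash)→2200, (D,hash)→2680, (A,merge)→3120, (B,nl_idx)→3880, (B,merge)→5600 …(+4); best=2000 via (A,hash)
  {ACD}: card=160; try (A,hash)→1880, (A,merge)→1960, (C,hash)→2200, (D,hash)→3640, (C,nl_idx)→3880, (C,merge)→5600 …(+4); best=1880 via (A,hash)
  {ABC}: card=6400; try (C,hash)→1760, (A,hash)→2480, (B,hash)→2720, (C,merge)→7960, (A,merge)→10000, (C,nl_idx)→10880 …(+5); best=1760 via (C,hash)
  {BCD}: card=80; try (B,hash)→1240, (B,nl_idx)→1240, (C,hash)→1360, (B,merge)→1600, (C,nl_idx)→1960, (D,hash)→2760 …(+5); best=1240 via (B,hash)
  {ABCD}: card=32; try (A,hash)→2440, (B,hash)→2520, (A,merge)→2520, (C,hash)→2640, (B,nl_idx)→2872, (C,nl_idx)→2992 …(+8); best=2440 via (A,hash)

cost=2440; order=D,C,B,A; methods=hash,hash,hash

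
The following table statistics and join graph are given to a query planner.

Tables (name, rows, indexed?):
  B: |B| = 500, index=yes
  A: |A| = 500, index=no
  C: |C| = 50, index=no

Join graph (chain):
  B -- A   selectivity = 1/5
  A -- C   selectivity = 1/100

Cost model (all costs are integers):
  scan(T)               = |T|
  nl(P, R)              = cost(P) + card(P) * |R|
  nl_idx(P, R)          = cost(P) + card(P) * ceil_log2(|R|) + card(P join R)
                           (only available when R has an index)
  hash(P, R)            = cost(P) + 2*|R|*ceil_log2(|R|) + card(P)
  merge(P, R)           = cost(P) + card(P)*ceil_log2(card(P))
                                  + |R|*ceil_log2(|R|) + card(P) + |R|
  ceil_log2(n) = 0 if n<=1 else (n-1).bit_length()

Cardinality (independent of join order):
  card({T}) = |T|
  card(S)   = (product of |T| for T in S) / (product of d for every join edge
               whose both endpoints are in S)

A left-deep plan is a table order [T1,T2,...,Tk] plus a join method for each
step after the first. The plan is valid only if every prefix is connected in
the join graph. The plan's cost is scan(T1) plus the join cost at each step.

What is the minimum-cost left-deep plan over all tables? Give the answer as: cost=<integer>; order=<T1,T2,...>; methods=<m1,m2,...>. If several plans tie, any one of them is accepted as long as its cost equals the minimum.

Selinger DP (subsets sized 1..n):
  {B}: scan cost=500, card=500
  {A}: scan cost=500, card=500
  {C}: scan cost=50, card=50
  {AB}: card=50000; try (B,hash)→10000, (A,hash)→10000, (B,merge)→10500, (A,merge)→10500, (B,nl_idx)→55000, (B,nl)→250500 …(+1); best=10000 via (B,hash)
  {AC}: card=250; try (C,hash)→1600, (A,merge)→5400, (C,merge)→5850, (A,hash)→9100, (A,nl)→25050, (C,nl)→25500; best=1600 via (C,hash)
  {ABC}: card=25000; try (B,merge)→8850, (B,hash)→10850, (B,nl_idx)→28850, (C,hash)→60600, (B,nl)→126600, (C,merge)→860350 …(+1); best=8850 via (B,merge)

cost=8850; order=A,C,B; methods=hash,merge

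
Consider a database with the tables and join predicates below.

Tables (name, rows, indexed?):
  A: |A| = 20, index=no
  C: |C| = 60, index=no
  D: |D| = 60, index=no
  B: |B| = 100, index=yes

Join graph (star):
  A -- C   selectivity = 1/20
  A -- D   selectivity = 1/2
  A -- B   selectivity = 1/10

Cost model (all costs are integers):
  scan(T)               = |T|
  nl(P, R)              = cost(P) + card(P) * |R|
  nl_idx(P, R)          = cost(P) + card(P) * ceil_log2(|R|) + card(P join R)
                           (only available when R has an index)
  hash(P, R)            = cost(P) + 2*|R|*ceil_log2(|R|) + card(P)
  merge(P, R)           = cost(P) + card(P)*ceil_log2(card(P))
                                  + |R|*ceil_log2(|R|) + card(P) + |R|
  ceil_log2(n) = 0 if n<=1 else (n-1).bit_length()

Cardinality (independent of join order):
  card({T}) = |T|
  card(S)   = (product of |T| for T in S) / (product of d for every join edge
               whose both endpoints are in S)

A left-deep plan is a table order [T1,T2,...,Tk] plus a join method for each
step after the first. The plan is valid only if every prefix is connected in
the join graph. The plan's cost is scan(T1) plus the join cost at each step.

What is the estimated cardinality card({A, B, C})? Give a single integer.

600

Tables in S: A(20), B(100), C(60)
Edges inside S: A-C(d=20), A-B(d=10)
numerator = 20 * 100 * 60 = 120000
denominator = 20 * 10 = 200
card(S) = 120000 / 200 = 600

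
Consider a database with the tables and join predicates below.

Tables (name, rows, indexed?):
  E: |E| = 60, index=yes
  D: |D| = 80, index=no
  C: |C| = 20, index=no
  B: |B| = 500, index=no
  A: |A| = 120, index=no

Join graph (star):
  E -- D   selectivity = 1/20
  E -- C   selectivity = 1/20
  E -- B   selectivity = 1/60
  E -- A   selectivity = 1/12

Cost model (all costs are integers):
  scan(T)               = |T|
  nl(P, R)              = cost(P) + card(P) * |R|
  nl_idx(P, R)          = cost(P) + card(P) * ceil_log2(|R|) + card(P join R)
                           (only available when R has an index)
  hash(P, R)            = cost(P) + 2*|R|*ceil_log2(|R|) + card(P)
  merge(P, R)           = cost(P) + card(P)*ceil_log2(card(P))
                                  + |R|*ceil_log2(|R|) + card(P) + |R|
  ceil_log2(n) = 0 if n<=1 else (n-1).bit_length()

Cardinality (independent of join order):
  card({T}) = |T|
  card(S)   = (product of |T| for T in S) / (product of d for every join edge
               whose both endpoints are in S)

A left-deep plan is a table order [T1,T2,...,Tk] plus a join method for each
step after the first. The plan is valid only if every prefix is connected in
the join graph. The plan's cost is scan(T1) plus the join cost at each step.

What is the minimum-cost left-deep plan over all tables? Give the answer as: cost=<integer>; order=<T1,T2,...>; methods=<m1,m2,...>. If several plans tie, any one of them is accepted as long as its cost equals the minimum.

Selinger DP (subsets sized 1..n):
  {E}: scan cost=60, card=60
  {D}: scan cost=80, card=80
  {C}: scan cost=20, card=20
  {B}: scan cost=500, card=500
  {A}: scan cost=120, card=120
  {DE}: card=240; try (E,nl_idx)→800, (E,hash)→880, (D,merge)→1120, (E,merge)→1140, (D,hash)→1240, (D,nl)→4860 …(+1); best=800 via (E,nl_idx)
  {CE}: card=60; try (E,nl_idx)→200, (C,hash)→320, (E,merge)→560, (C,merge)→600, (E,hash)→760, (E,nl)→1220 …(+1); best=200 via (E,nl_idx)
  {BE}: card=500; try (E,hash)→1720, (E,nl_idx)→4000, (B,merge)→5480, (E,merge)→5920, (B,hash)→9120, (B,nl)→30060 …(+1); best=1720 via (E,hash)
  {AE}: card=600; try (E,hash)→960, (E,nl_idx)→1440, (A,merge)→1440, (E,merge)→1500, (A,hash)→1800, (A,nl)→7260 …(+1); best=960 via (E,hash)
  {CDE}: card=240; try (C,hash)→1240, (D,merge)→1260, (D,hash)→1380, (C,merge)→3080, (D,nl)→5000, (C,nl)→5600; best=1240 via (C,hash)
  {BDE}: card=2000; try (D,hash)→3340, (D,merge)→7360, (B,merge)→7960, (B,hash)→10040, (D,nl)→41720, (B,nl)→120800; best=3340 via (D,hash)
  {ADE}: card=2400; try (D,hash)→2680, (A,hash)→2720, (A,merge)→3920, (D,merge)→8200, (A,nl)→29600, (D,nl)→48960; best=2680 via (D,hash)
  {BCE}: card=500; try (C,hash)→2420, (B,merge)→5620, (C,merge)→6840, (B,hash)→9260, (C,nl)→11720, (B,nl)→30200; best=2420 via (C,hash)
  {ACE}: card=600; try (A,merge)→1580, (C,hash)→1760, (A,hash)→1940, (A,nl)→7400, (C,merge)→7680, (C,nl)→12960; best=1580 via (A,merge)
  {ABE}: card=5000; try (A,hash)→3900, (A,merge)→7680, (B,hash)→10560, (B,merge)→12560, (A,nl)→61720, (B,nl)→300960; best=3900 via (A,hash)
  {BCDE}: card=2000; try (D,hash)→4040, (C,hash)→5540, (D,merge)→8060, (B,merge)→8400, (B,hash)→10480, (C,merge)→27460 …(+3); best=4040 via (D,hash)
  {ACDE}: card=2400; try (A,hash)→3160, (D,hash)→3300, (A,merge)→4360, (C,hash)→5280, (D,merge)→8820, (A,nl)→30040 …(+3); best=3160 via (A,hash)
  {ABDE}: card=20000; try (A,hash)→7020, (D,hash)→10020, (B,hash)→14080, (A,merge)→28300, (B,merge)→38880, (D,merge)→74540 …(+3); best=7020 via (A,hash)
  {ABCE}: card=5000; try (A,hash)→4600, (A,merge)→8380, (C,hash)→9100, (B,hash)→11180, (B,merge)→13180, (A,nl)→62420 …(+3); best=4600 via (A,hash)
  {ABCDE}: card=20000; try (A,hash)→7720, (D,hash)→10720, (B,hash)→14560, (C,hash)→27220, (A,merge)→29000, (B,merge)→39360 …(+6); best=7720 via (A,hash)

cost=7720; order=B,E,C,D,A; methods=hash,hash,hash,hash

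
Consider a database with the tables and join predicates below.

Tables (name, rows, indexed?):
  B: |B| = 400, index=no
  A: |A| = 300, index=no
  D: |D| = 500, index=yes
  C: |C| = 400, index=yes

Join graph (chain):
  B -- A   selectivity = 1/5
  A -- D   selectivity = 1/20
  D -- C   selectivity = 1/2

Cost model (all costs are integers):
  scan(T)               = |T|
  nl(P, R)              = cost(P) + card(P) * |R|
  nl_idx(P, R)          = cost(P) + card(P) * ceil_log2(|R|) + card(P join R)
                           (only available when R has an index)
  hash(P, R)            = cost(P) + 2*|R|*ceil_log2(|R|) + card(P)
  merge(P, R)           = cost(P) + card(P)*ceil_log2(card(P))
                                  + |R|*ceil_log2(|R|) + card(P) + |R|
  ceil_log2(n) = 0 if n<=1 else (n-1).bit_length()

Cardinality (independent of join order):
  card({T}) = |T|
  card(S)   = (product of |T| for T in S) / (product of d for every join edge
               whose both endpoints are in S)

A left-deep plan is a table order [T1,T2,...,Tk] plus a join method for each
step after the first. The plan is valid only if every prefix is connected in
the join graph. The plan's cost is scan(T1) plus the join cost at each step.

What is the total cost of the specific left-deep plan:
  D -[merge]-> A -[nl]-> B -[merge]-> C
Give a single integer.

step 1: scan D: cost=500, card=500
step 2: join A via merge
    card(P join A) = 500*300/(20) = 7500
    cost = 500 + 500*9 + 300*9 + 500 + 300 = 8500
step 3: join B via nl
    card(P join B) = 7500*400/(5) = 600000
    cost = 8500 + 7500*400 = 3008500
step 4: join C via merge
    card(P join C) = 600000*400/(2) = 120000000
    cost = 3008500 + 600000*20 + 400*9 + 600000 + 400 = 15612500

15612500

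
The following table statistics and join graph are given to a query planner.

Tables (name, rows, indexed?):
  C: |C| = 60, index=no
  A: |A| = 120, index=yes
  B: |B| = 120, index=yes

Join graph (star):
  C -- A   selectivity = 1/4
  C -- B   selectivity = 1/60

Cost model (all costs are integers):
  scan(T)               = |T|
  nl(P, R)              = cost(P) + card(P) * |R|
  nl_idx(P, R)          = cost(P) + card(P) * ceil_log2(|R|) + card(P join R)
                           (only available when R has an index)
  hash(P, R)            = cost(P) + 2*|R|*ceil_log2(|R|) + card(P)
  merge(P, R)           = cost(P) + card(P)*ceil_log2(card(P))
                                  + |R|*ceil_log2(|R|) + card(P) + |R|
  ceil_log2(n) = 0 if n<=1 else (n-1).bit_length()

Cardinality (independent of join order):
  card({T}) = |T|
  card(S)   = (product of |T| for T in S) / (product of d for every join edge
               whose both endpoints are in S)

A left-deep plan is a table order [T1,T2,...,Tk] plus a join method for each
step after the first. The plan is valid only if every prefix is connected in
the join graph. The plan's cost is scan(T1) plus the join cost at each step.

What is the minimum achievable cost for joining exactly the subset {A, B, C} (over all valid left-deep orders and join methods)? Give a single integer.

Selinger DP over subsets of {A,B,C}:
  {C}: scan cost=60, card=60
  {A}: scan cost=120, card=120
  {B}: scan cost=120, card=120
  {AC}: card=1800; try (C,hash)→960, (A,merge)→1440, (C,merge)→1500, (A,hash)→1800, (A,nl_idx)→2280, (A,nl)→7260 …(+1); best=960 via (C,hash)
  {BC}: card=120; try (B,nl_idx)→600, (C,hash)→960, (B,merge)→1440, (C,merge)→1500, (B,hash)→1800, (B,nl)→7260 …(+1); best=600 via (B,nl_idx)
  {ABC}: card=3600; try (A,hash)→2400, (A,merge)→2520, (B,hash)→4440, (A,nl_idx)→5040, (A,nl)→15000, (B,nl_idx)→17160 …(+2); best=2400 via (A,hash)

2400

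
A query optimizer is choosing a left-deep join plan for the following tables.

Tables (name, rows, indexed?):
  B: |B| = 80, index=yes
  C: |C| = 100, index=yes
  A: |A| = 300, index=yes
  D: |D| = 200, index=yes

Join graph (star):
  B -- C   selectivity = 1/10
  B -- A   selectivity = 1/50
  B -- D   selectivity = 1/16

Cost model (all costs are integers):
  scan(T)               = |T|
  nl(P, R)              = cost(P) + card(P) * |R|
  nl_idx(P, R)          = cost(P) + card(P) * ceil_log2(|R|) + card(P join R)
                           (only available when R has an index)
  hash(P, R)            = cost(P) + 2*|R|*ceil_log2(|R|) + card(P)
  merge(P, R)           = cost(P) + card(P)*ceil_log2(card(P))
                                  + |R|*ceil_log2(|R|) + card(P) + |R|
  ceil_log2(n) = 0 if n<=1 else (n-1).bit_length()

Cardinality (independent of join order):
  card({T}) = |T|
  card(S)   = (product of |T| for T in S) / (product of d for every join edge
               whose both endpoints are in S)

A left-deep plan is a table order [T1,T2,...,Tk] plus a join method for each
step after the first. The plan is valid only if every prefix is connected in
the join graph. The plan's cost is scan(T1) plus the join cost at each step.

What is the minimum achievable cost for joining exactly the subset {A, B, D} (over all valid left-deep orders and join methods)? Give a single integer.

Selinger DP over subsets of {A,B,D}:
  {B}: scan cost=80, card=80
  {A}: scan cost=300, card=300
  {D}: scan cost=200, card=200
  {AB}: card=480; try (A,nl_idx)→1280, (B,hash)→1720, (B,nl_idx)→2880, (A,merge)→3720, (B,merge)→3940, (A,hash)→5560 …(+2); best=1280 via (A,nl_idx)
  {BD}: card=1000; try (B,hash)→1520, (D,nl_idx)→1720, (D,merge)→2520, (B,nl_idx)→2600, (B,merge)→2640, (D,hash)→3360 …(+2); best=1520 via (B,hash)
  {ABD}: card=6000; try (D,hash)→4960, (D,merge)→7880, (A,hash)→7920, (D,nl_idx)→11120, (A,merge)→15520, (A,nl_idx)→16520 …(+2); best=4960 via (D,hash)

4960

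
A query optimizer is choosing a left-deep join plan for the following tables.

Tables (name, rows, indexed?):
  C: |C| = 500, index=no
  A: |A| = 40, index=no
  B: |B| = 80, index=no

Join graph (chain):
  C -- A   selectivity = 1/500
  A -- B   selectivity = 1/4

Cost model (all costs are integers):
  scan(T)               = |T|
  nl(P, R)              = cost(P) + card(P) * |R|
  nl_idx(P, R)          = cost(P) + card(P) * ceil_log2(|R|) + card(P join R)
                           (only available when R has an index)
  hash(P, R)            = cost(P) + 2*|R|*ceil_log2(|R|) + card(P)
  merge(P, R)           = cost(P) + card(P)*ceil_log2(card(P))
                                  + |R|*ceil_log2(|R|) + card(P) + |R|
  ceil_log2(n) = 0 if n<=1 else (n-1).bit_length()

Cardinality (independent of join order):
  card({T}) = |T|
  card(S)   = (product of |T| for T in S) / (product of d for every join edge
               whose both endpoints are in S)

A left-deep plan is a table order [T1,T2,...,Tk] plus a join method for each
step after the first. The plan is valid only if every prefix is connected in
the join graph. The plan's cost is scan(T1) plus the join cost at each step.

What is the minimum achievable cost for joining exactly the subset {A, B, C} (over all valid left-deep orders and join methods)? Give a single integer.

2400

Selinger DP over subsets of {A,B,C}:
  {C}: scan cost=500, card=500
  {A}: scan cost=40, card=40
  {B}: scan cost=80, card=80
  {AC}: card=40; try (A,hash)→1480, (C,merge)→5320, (A,merge)→5780, (C,hash)→9080, (C,nl)→20040, (A,nl)→20500; best=1480 via (A,hash)
  {AB}: card=800; try (A,hash)→640, (B,merge)→960, (A,merge)→1000, (B,hash)→1200, (B,nl)→3240, (A,nl)→3280; best=640 via (A,hash)
  {ABC}: card=800; try (B,merge)→2400, (B,hash)→2640, (B,nl)→4680, (C,hash)→10440, (C,merge)→14440, (C,nl)→400640; best=2400 via (B,merge)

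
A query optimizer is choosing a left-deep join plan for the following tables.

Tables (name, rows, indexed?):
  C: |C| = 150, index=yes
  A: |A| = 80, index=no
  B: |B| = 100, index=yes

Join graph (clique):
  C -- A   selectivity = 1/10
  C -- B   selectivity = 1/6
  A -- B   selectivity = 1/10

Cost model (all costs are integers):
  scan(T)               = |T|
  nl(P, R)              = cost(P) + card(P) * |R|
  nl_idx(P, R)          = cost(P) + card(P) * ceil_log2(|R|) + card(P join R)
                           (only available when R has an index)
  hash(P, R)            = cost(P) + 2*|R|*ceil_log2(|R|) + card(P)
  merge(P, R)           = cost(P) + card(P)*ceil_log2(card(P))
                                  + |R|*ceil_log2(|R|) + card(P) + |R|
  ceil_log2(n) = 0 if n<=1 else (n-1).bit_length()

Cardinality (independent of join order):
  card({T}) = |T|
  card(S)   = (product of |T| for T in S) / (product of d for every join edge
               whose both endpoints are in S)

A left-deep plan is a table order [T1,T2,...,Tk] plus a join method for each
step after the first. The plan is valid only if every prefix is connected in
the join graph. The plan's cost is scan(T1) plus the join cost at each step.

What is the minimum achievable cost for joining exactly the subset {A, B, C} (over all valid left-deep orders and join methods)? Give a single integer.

Selinger DP over subsets of {A,B,C}:
  {C}: scan cost=150, card=150
  {A}: scan cost=80, card=80
  {B}: scan cost=100, card=100
  {AC}: card=1200; try (A,hash)→1420, (C,nl_idx)→1920, (C,merge)→2070, (A,merge)→2140, (C,hash)→2560, (C,nl)→12080 …(+1); best=1420 via (A,hash)
  {BC}: card=2500; try (B,hash)→1700, (C,merge)→2250, (B,merge)→2300, (C,hash)→2600, (C,nl_idx)→3400, (B,nl_idx)→3700 …(+2); best=1700 via (B,hash)
  {AB}: card=800; try (A,hash)→1320, (B,nl_idx)→1440, (B,merge)→1520, (A,merge)→1540, (B,hash)→1560, (B,nl)→8080 …(+1); best=1320 via (A,hash)
  {ABC}: card=2000; try (B,hash)→4020, (C,hash)→4520, (A,hash)→5320, (C,nl_idx)→9720, (C,merge)→11470, (B,nl_idx)→11820 …(+5); best=4020 via (B,hash)

4020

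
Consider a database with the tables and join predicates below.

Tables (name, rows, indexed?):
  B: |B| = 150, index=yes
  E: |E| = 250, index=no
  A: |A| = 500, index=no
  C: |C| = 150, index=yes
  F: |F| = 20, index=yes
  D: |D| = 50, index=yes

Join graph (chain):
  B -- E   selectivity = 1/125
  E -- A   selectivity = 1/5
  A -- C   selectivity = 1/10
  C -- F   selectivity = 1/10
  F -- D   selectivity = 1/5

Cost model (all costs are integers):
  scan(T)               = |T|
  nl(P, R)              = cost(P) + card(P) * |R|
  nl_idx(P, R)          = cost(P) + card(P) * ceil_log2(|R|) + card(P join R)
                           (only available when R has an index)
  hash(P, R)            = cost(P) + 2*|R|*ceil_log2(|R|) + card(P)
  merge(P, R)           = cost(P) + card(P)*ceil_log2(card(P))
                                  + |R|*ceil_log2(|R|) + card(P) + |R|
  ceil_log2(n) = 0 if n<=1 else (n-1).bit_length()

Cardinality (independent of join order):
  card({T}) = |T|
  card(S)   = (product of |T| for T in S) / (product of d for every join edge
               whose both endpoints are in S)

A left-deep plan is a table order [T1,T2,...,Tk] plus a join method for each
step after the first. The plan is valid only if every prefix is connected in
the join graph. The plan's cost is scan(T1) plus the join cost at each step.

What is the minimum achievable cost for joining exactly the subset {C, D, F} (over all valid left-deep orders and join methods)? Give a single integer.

Selinger DP over subsets of {C,D,F}:
  {C}: scan cost=150, card=150
  {F}: scan cost=20, card=20
  {D}: scan cost=50, card=50
  {CF}: card=300; try (C,nl_idx)→480, (F,hash)→500, (F,nl_idx)→1200, (C,merge)→1490, (F,merge)→1620, (C,hash)→2440 …(+2); best=480 via (C,nl_idx)
  {DF}: card=200; try (F,hash)→300, (D,nl_idx)→340, (D,merge)→490, (F,nl_idx)→500, (F,merge)→520, (D,hash)→640 …(+2); best=300 via (F,hash)
  {CDF}: card=3000; try (D,hash)→1380, (C,hash)→2900, (C,merge)→3450, (D,merge)→3830, (C,nl_idx)→4900, (D,nl_idx)→5280 …(+2); best=1380 via (D,hash)

1380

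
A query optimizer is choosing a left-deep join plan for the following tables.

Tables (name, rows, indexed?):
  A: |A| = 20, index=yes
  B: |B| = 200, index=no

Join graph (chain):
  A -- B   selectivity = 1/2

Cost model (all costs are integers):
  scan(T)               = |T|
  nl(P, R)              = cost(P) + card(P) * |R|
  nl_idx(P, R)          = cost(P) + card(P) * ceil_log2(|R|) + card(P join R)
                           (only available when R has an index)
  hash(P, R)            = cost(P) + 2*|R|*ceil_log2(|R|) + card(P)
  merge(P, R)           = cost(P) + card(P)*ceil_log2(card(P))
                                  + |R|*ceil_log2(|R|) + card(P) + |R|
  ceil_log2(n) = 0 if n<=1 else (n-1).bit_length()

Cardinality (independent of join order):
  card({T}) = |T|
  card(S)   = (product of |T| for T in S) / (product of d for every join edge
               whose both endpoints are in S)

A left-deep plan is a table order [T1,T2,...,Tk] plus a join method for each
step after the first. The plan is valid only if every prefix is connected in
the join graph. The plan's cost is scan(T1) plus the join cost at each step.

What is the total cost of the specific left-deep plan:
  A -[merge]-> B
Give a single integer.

step 1: scan A: cost=20, card=20
step 2: join B via merge
    card(P join B) = 20*200/(2) = 2000
    cost = 20 + 20*5 + 200*8 + 20 + 200 = 1940

1940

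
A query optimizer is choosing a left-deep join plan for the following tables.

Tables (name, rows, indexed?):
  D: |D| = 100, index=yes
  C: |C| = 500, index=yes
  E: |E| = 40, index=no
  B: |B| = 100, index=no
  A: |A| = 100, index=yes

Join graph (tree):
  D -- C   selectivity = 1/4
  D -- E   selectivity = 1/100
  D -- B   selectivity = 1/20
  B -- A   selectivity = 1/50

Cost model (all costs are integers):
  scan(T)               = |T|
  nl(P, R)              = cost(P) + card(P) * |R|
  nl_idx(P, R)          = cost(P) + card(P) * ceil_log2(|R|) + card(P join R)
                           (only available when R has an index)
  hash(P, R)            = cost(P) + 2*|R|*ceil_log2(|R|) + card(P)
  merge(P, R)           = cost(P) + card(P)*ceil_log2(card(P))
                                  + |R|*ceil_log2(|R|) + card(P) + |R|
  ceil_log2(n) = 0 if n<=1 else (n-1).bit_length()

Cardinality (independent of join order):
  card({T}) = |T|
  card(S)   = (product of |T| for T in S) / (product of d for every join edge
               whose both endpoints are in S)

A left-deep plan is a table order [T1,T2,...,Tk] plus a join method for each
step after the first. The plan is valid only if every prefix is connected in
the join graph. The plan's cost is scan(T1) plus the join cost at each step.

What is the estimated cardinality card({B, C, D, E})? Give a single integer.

25000

Tables in S: B(100), C(500), D(100), E(40)
Edges inside S: D-C(d=4), D-E(d=100), D-B(d=20)
numerator = 100 * 500 * 100 * 40 = 200000000
denominator = 4 * 100 * 20 = 8000
card(S) = 200000000 / 8000 = 25000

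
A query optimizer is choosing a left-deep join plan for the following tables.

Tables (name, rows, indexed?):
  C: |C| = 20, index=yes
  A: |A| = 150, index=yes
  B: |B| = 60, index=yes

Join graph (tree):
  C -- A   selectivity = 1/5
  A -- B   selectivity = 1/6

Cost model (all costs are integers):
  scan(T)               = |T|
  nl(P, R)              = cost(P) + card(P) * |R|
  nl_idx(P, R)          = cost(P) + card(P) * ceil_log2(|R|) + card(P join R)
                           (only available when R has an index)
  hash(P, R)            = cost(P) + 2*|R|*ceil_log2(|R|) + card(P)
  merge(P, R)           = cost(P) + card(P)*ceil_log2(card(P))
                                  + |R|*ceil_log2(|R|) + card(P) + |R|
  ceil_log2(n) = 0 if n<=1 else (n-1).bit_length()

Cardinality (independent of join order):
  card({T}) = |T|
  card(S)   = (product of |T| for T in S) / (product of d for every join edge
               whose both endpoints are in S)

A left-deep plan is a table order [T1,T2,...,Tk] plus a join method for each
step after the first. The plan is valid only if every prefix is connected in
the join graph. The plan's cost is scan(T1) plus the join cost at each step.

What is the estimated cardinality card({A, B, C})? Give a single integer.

6000

Tables in S: A(150), B(60), C(20)
Edges inside S: C-A(d=5), A-B(d=6)
numerator = 150 * 60 * 20 = 180000
denominator = 5 * 6 = 30
card(S) = 180000 / 30 = 6000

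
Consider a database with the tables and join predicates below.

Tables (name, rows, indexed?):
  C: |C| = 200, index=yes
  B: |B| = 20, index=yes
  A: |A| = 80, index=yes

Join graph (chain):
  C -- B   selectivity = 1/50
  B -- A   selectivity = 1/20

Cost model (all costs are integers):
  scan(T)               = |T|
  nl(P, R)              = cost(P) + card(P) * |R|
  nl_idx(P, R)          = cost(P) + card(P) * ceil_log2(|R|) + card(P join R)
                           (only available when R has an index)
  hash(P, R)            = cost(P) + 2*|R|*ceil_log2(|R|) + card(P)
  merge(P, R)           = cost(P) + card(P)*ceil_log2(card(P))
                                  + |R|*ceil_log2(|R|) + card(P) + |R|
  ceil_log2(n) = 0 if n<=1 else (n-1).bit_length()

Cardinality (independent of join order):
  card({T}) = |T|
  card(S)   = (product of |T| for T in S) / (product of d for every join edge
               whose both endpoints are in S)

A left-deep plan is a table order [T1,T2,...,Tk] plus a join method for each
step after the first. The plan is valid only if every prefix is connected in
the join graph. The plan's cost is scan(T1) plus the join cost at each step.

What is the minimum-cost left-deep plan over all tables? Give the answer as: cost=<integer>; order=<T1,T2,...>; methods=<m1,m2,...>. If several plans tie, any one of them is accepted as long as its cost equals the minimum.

cost=1140; order=B,C,A; methods=nl_idx,nl_idx

Selinger DP (subsets sized 1..n):
  {C}: scan cost=200, card=200
  {B}: scan cost=20, card=20
  {A}: scan cost=80, card=80
  {BC}: card=80; try (C,nl_idx)→260, (B,hash)→600, (B,nl_idx)→1280, (C,merge)→1940, (B,merge)→2120, (C,hash)→3240 …(+2); best=260 via (C,nl_idx)
  {AB}: card=80; try (A,nl_idx)→240, (B,hash)→360, (B,nl_idx)→560, (A,merge)→780, (B,merge)→840, (A,hash)→1160 …(+2); best=240 via (A,nl_idx)
  {ABC}: card=320; try (A,nl_idx)→1140, (C,nl_idx)→1200, (A,hash)→1460, (A,merge)→1540, (C,merge)→2680, (C,hash)→3520 …(+2); best=1140 via (A,nl_idx)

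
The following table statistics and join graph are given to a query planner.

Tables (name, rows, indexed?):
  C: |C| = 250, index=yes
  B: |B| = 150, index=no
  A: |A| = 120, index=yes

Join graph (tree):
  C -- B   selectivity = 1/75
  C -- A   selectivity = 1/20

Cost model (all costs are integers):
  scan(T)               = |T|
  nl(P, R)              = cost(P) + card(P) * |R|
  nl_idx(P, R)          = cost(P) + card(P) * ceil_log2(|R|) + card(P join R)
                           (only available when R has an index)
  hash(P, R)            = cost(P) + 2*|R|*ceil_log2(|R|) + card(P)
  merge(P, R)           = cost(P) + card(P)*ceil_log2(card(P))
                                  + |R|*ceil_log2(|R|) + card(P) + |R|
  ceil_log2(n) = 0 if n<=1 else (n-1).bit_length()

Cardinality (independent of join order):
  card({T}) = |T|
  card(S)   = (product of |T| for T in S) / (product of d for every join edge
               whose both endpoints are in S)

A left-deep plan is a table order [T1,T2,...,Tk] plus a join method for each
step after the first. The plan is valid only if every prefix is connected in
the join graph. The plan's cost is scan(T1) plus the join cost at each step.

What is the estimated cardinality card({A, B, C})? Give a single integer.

3000

Tables in S: A(120), B(150), C(250)
Edges inside S: C-B(d=75), C-A(d=20)
numerator = 120 * 150 * 250 = 4500000
denominator = 75 * 20 = 1500
card(S) = 4500000 / 1500 = 3000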